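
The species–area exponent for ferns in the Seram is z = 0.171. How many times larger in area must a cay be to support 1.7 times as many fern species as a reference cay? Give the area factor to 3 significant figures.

22.3

(A₂/A₁)^0.171 = 1.7, so A₂/A₁ = 1.7^(1/0.171) = 1.7^5.848
ln(A₂/A₁) = ln 1.7 / 0.171 = 0.5306 / 0.171 = 3.1031
A₂/A₁ = e^3.1031 ≈ 22.27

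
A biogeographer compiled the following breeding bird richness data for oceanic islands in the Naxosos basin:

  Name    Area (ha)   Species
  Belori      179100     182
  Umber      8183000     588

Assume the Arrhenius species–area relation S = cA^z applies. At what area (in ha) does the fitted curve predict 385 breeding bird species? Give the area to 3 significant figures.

2060000 ha

z = ln(588/182) / ln(8183000/179100) = 1.1727 / 3.8219 = 0.3068
c = 182 / 179100^0.3068 = 182 / 40.92 = 4.448
A = (385/4.448)^(1/0.3068) ⇒ ln A = ln(86.55)/0.3068 = 14.5374
A = e^14.5374 ≈ 2058412 ha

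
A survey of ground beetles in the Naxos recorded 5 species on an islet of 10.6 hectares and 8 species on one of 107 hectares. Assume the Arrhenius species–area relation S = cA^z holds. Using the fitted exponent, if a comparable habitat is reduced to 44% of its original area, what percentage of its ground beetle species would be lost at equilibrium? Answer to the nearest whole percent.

z = ln(8/5) / ln(107/10.6) = 0.4700 / 2.3120 = 0.2033
S_new/S_old = (A_new/A_old)^z = 0.44^0.2033 = exp(0.2033 × -0.8210) = 0.8463
Fraction lost = 1 − 0.8463 = 0.1537

15%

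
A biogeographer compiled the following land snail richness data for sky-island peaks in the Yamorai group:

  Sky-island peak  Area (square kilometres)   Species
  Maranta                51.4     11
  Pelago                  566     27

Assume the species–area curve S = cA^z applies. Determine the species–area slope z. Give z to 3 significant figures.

Taking logs: ln S = ln c + z ln A, so z = (ln S₂ − ln S₁)/(ln A₂ − ln A₁).
z = ln(27/11) / ln(566/51.4) = ln(2.455) / ln(11.01) = 0.8979 / 2.3990 = 0.3743

0.374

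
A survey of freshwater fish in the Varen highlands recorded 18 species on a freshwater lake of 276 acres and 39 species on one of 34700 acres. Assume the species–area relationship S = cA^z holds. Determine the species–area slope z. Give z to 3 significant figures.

0.160

Taking logs: ln S = ln c + z ln A, so z = (ln S₂ − ln S₁)/(ln A₂ − ln A₁).
z = ln(39/18) / ln(34700/276) = ln(2.167) / ln(125.7) = 0.7732 / 4.8341 = 0.1599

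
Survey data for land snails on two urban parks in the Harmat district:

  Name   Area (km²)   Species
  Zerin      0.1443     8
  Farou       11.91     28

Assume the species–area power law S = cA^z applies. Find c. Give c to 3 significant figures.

z = ln(S₂/S₁) / ln(A₂/A₁) = ln(28/8) / ln(11.91/0.1443) = 1.2528 / 4.4132 = 0.2839
c = S₁ / A₁^z = 8 / 0.1443^0.2839 = 8 / 0.5772 = 13.86

13.9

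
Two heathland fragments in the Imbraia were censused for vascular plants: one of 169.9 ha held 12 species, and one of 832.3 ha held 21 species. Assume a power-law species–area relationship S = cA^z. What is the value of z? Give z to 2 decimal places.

0.35

Taking logs: ln S = ln c + z ln A, so z = (ln S₂ − ln S₁)/(ln A₂ − ln A₁).
z = ln(21/12) / ln(832.3/169.9) = ln(1.75) / ln(4.899) = 0.5596 / 1.5890 = 0.3522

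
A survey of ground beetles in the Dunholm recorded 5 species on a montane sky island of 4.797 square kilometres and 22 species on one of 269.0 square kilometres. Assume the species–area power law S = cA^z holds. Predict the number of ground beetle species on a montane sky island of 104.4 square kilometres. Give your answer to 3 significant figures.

15.5

z = ln(22/5) / ln(269/4.797) = 1.4816 / 4.0267 = 0.3679
c = 5 / 4.797^0.3679 = 5 / 1.781 = 2.808
S₃ = 2.808 × 104.4^0.3679 = 2.808 × 5.531 ≈ 15.53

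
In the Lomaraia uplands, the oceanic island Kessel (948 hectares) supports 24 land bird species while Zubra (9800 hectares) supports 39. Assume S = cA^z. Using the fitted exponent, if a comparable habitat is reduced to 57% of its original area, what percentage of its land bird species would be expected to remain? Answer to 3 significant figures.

89.0%

z = ln(39/24) / ln(9800/948) = 0.4855 / 2.3358 = 0.2079
S_new/S_old = (A_new/A_old)^z = 0.57^0.2079 = exp(0.2079 × -0.5621) = 0.8897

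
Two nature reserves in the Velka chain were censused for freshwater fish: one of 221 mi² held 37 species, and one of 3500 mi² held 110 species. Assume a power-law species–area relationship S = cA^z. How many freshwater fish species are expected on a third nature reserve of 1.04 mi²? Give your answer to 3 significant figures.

4.47

z = ln(110/37) / ln(3500/221) = 1.0896 / 2.7624 = 0.3944
c = 37 / 221^0.3944 = 37 / 8.408 = 4.4
S₃ = 4.4 × 1.04^0.3944 = 4.4 × 1.016 ≈ 4.469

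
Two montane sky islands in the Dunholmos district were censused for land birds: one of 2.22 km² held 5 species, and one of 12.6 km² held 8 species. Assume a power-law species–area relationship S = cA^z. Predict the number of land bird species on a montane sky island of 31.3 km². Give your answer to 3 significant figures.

10.2

z = ln(8/5) / ln(12.6/2.22) = 0.4700 / 1.7362 = 0.2707
c = 5 / 2.22^0.2707 = 5 / 1.241 = 4.029
S₃ = 4.029 × 31.3^0.2707 = 4.029 × 2.54 ≈ 10.23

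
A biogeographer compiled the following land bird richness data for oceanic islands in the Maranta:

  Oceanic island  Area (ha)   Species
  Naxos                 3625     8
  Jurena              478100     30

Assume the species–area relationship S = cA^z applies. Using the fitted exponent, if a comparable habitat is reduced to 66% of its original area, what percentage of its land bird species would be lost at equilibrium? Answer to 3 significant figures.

10.6%

z = ln(30/8) / ln(478100/3625) = 1.3218 / 4.8820 = 0.2707
S_new/S_old = (A_new/A_old)^z = 0.66^0.2707 = exp(0.2707 × -0.4155) = 0.8936
Fraction lost = 1 − 0.8936 = 0.1064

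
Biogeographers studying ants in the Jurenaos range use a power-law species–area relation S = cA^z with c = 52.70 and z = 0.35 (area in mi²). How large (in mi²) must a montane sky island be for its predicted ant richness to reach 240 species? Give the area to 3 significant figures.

76.1 mi²

240 = 52.7 × A^0.35  ⇒  A^0.35 = 240/52.7 = 4.554
ln A = ln(4.554) / 0.35 = 1.5160 / 0.35 = 4.3315
A = e^4.3315 ≈ 76.06 mi²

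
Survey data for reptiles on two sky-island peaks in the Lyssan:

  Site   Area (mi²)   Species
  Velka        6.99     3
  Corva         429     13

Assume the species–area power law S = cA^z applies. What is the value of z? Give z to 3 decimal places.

Taking logs: ln S = ln c + z ln A, so z = (ln S₂ − ln S₁)/(ln A₂ − ln A₁).
z = ln(13/3) / ln(429/6.99) = ln(4.333) / ln(61.37) = 1.4663 / 4.1170 = 0.3562

0.356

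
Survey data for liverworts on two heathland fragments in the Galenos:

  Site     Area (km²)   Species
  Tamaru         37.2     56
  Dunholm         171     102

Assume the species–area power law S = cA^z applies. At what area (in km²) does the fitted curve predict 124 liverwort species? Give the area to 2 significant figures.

z = ln(102/56) / ln(171/37.2) = 0.5996 / 1.5254 = 0.3931
c = 56 / 37.2^0.3931 = 56 / 4.144 = 13.51
A = (124/13.51)^(1/0.3931) ⇒ ln A = ln(9.175)/0.3931 = 5.6385
A = e^5.6385 ≈ 281 km²

280 km²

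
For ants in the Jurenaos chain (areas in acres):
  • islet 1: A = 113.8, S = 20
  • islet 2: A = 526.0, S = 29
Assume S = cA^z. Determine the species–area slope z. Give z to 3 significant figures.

Taking logs: ln S = ln c + z ln A, so z = (ln S₂ − ln S₁)/(ln A₂ − ln A₁).
z = ln(29/20) / ln(526/113.8) = ln(1.45) / ln(4.622) = 0.3716 / 1.5309 = 0.2427

0.243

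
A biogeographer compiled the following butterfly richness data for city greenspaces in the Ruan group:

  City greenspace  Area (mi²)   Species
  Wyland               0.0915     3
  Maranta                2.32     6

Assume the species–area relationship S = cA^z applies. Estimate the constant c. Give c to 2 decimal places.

5.01

z = ln(S₂/S₁) / ln(A₂/A₁) = ln(6/3) / ln(2.32/0.0915) = 0.6931 / 3.2330 = 0.2144
c = S₁ / A₁^z = 3 / 0.0915^0.2144 = 3 / 0.5989 = 5.009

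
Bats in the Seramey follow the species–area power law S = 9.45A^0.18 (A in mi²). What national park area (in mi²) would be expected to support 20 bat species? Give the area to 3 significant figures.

20 = 9.45 × A^0.18  ⇒  A^0.18 = 20/9.45 = 2.116
ln A = ln(2.116) / 0.18 = 0.7497 / 0.18 = 4.1651
A = e^4.1651 ≈ 64.4 mi²

64.4 mi²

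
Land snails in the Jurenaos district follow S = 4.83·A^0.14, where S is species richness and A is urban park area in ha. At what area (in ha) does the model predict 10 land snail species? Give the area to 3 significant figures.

10 = 4.83 × A^0.14  ⇒  A^0.14 = 10/4.83 = 2.07
ln A = ln(2.07) / 0.14 = 0.7277 / 0.14 = 5.1981
A = e^5.1981 ≈ 180.9 ha

181 ha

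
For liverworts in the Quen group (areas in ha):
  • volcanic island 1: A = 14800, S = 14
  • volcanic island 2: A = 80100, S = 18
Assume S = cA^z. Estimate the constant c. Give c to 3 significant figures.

3.35

z = ln(S₂/S₁) / ln(A₂/A₁) = ln(18/14) / ln(80100/14800) = 0.2513 / 1.6886 = 0.1488
c = S₁ / A₁^z = 14 / 14800^0.1488 = 14 / 4.175 = 3.353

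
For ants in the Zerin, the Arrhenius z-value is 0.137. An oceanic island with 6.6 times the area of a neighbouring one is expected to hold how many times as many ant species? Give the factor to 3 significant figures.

S₂/S₁ = (A₂/A₁)^z = 6.6^0.137
ln(S₂/S₁) = 0.137 × ln 6.6 = 0.137 × 1.8871 = 0.2585
S₂/S₁ = e^0.2585 ≈ 1.295

1.30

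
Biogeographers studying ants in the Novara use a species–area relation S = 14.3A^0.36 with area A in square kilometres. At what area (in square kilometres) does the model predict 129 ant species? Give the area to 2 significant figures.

450 square kilometres

129 = 14.3 × A^0.36  ⇒  A^0.36 = 129/14.3 = 9.021
ln A = ln(9.021) / 0.36 = 2.1996 / 0.36 = 6.1099
A = e^6.1099 ≈ 450.3 square kilometres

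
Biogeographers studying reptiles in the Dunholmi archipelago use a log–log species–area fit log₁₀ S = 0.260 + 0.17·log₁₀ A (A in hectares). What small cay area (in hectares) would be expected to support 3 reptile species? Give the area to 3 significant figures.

18.9 hectares

3 = 1.82 × A^0.17  ⇒  A^0.17 = 3/1.82 = 1.649
ln A = ln(1.649) / 0.17 = 0.4999 / 0.17 = 2.9408
A = e^2.9408 ≈ 18.93 hectares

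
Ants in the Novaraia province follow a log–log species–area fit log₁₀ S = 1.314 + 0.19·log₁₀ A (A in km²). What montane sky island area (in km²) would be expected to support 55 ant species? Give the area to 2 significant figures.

180 km²

55 = 20.61 × A^0.19  ⇒  A^0.19 = 55/20.61 = 2.669
ln A = ln(2.669) / 0.19 = 0.9817 / 0.19 = 5.1670
A = e^5.1670 ≈ 175.4 km²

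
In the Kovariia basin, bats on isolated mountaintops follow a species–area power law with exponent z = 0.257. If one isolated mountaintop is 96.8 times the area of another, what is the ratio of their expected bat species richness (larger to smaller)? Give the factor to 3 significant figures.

S₂/S₁ = (A₂/A₁)^z = 96.8^0.257
ln(S₂/S₁) = 0.257 × ln 96.8 = 0.257 × 4.5726 = 1.1752
S₂/S₁ = e^1.1752 ≈ 3.239

3.24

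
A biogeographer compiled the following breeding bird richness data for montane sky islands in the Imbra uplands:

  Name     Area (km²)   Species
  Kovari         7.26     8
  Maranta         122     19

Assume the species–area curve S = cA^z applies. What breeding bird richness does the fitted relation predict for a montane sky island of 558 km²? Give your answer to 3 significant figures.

z = ln(19/8) / ln(122/7.26) = 0.8650 / 2.8216 = 0.3066
c = 8 / 7.26^0.3066 = 8 / 1.836 = 4.357
S₃ = 4.357 × 558^0.3066 = 4.357 × 6.95 ≈ 30.28

30.3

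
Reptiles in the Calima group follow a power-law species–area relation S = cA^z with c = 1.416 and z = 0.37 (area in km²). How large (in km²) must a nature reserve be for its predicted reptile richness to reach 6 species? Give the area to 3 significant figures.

49.5 km²

6 = 1.416 × A^0.37  ⇒  A^0.37 = 6/1.416 = 4.237
ln A = ln(4.237) / 0.37 = 1.4439 / 0.37 = 3.9025
A = e^3.9025 ≈ 49.53 km²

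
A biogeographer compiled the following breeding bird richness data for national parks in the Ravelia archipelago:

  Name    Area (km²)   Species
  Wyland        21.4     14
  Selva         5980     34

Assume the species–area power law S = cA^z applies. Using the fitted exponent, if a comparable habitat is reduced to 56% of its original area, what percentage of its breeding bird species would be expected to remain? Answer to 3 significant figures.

91.3%

z = ln(34/14) / ln(5980/21.4) = 0.8873 / 5.6328 = 0.1575
S_new/S_old = (A_new/A_old)^z = 0.56^0.1575 = exp(0.1575 × -0.5798) = 0.9127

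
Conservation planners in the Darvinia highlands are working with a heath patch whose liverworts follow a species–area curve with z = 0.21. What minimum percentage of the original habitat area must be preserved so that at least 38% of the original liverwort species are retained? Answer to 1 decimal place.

1.0%

Need (A_new/A_old)^0.21 = 0.38, so A_new/A_old = 0.38^(1/0.21) = 0.38^4.762
ln(A_new/A_old) = ln 0.38 / 0.21 = -0.9676 / 0.21 = -4.6075
A_new/A_old = e^-4.6075 ≈ 0.009976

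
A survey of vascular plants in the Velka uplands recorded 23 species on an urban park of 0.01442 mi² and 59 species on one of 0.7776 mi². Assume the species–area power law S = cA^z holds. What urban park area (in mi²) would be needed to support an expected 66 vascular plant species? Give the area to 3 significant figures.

z = ln(59/23) / ln(0.7776/0.01442) = 0.9420 / 3.9876 = 0.2362
c = 23 / 0.01442^0.2362 = 23 / 0.3673 = 62.61
A = (66/62.61)^(1/0.2362) ⇒ ln A = ln(1.054)/0.2362 = 0.2230
A = e^0.2230 ≈ 1.25 mi²

1.25 mi²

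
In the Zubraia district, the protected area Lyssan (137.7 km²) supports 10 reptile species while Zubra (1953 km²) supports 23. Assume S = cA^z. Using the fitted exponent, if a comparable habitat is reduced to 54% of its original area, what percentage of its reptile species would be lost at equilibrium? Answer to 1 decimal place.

17.6%

z = ln(23/10) / ln(1953/137.7) = 0.8329 / 2.6520 = 0.3141
S_new/S_old = (A_new/A_old)^z = 0.54^0.3141 = exp(0.3141 × -0.6162) = 0.8241
Fraction lost = 1 − 0.8241 = 0.1759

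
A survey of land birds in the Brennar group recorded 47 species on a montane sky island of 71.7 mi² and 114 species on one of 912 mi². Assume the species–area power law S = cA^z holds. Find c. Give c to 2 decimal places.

10.61

z = ln(S₂/S₁) / ln(A₂/A₁) = ln(114/47) / ln(912/71.7) = 0.8861 / 2.5431 = 0.3484
c = S₁ / A₁^z = 47 / 71.7^0.3484 = 47 / 4.431 = 10.61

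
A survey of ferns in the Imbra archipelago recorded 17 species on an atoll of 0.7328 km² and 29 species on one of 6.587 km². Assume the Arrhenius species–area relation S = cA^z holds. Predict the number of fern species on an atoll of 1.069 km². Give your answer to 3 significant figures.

18.6

z = ln(29/17) / ln(6.587/0.7328) = 0.5341 / 2.1960 = 0.2432
c = 17 / 0.7328^0.2432 = 17 / 0.9272 = 18.34
S₃ = 18.34 × 1.069^0.2432 = 18.34 × 1.016 ≈ 18.64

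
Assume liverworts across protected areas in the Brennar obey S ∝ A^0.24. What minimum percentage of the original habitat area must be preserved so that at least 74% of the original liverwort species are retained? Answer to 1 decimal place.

Need (A_new/A_old)^0.24 = 0.74, so A_new/A_old = 0.74^(1/0.24) = 0.74^4.167
ln(A_new/A_old) = ln 0.74 / 0.24 = -0.3011 / 0.24 = -1.2546
A_new/A_old = e^-1.2546 ≈ 0.2852

28.5%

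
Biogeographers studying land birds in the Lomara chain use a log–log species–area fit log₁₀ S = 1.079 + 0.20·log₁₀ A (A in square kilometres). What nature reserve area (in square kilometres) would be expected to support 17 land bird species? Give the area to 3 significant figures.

17 = 11.99 × A^0.2  ⇒  A^0.2 = 17/11.99 = 1.417
ln A = ln(1.417) / 0.2 = 0.3487 / 0.2 = 1.7436
A = e^1.7436 ≈ 5.718 square kilometres

5.72 square kilometres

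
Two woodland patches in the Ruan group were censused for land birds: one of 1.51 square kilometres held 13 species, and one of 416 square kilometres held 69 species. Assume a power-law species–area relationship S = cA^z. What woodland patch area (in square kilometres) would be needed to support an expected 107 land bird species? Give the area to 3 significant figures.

z = ln(69/13) / ln(416/1.51) = 1.6692 / 5.6186 = 0.2971
c = 13 / 1.51^0.2971 = 13 / 1.13 = 11.5
A = (107/11.5)^(1/0.2971) ⇒ ln A = ln(9.303)/0.2971 = 7.5075
A = e^7.5075 ≈ 1822 square kilometres

1820 square kilometres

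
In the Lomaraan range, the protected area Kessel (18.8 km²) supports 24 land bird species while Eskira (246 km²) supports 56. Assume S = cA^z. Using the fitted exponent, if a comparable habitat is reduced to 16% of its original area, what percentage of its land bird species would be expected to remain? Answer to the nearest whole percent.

55%

z = ln(56/24) / ln(246/18.8) = 0.8473 / 2.5715 = 0.3295
S_new/S_old = (A_new/A_old)^z = 0.16^0.3295 = exp(0.3295 × -1.8326) = 0.5467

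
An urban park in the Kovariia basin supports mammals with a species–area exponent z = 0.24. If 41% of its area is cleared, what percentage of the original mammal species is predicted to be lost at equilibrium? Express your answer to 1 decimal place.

S_new/S_old = (A_new/A_old)^z = 0.59^0.24
= exp(0.24 × ln 0.59) = exp(0.24 × -0.5276) = exp(-0.1266) ≈ 0.8811
Fraction lost = 1 − 0.8811 = 0.1189

11.9%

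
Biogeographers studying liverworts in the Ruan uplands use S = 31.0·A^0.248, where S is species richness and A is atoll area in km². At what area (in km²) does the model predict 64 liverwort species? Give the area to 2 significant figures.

64 = 31 × A^0.248  ⇒  A^0.248 = 64/31 = 2.065
ln A = ln(2.065) / 0.248 = 0.7249 / 0.248 = 2.9230
A = e^2.9230 ≈ 18.6 km²

19 km²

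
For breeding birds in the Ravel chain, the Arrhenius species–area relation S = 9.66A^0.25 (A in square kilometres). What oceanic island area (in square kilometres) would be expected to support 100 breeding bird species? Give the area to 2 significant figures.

11000 square kilometres

100 = 9.66 × A^0.25  ⇒  A^0.25 = 100/9.66 = 10.35
ln A = ln(10.35) / 0.25 = 2.3372 / 0.25 = 9.3487
A = e^9.3487 ≈ 11484 square kilometres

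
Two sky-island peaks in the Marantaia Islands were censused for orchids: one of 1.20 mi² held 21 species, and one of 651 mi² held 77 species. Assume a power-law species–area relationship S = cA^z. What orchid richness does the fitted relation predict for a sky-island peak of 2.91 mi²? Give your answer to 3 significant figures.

25.2

z = ln(77/21) / ln(651/1.2) = 1.2993 / 6.2962 = 0.2064
c = 21 / 1.2^0.2064 = 21 / 1.038 = 20.22
S₃ = 20.22 × 2.91^0.2064 = 20.22 × 1.247 ≈ 25.21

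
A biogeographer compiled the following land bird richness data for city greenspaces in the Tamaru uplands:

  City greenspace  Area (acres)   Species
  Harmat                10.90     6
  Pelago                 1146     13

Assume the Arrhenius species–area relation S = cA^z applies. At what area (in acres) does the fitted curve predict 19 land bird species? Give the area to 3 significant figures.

z = ln(13/6) / ln(1146/10.9) = 0.7732 / 4.6553 = 0.1661
c = 6 / 10.9^0.1661 = 6 / 1.487 = 4.035
A = (19/4.035)^(1/0.1661) ⇒ ln A = ln(4.709)/0.1661 = 9.3289
A = e^9.3289 ≈ 11259 acres

11300 acres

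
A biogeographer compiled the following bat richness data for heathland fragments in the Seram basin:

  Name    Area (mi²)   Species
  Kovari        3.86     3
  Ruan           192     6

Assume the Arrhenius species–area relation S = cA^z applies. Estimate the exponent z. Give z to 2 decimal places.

0.18

Taking logs: ln S = ln c + z ln A, so z = (ln S₂ − ln S₁)/(ln A₂ − ln A₁).
z = ln(6/3) / ln(192/3.86) = ln(2) / ln(49.74) = 0.6931 / 3.9068 = 0.1774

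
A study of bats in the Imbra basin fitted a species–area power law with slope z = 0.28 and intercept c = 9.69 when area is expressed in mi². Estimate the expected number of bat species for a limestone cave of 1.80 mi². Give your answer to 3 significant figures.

11.4

S = 9.69 × 1.8^0.28 = 9.69 × 1.179 ≈ 11.42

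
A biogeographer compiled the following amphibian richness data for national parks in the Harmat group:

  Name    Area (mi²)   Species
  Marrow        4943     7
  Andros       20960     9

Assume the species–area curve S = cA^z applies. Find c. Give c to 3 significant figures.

z = ln(S₂/S₁) / ln(A₂/A₁) = ln(9/7) / ln(20960/4943) = 0.2513 / 1.4446 = 0.1740
c = S₁ / A₁^z = 7 / 4943^0.1740 = 7 / 4.392 = 1.594

1.59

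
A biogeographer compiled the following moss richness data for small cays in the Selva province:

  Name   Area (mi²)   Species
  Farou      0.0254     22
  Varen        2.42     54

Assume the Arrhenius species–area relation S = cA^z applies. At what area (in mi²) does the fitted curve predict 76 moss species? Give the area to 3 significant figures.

z = ln(54/22) / ln(2.42/0.0254) = 0.8979 / 4.5568 = 0.1971
c = 22 / 0.0254^0.1971 = 22 / 0.4849 = 45.37
A = (76/45.37)^(1/0.1971) ⇒ ln A = ln(1.675)/0.1971 = 2.6180
A = e^2.6180 ≈ 13.71 mi²

13.7 mi²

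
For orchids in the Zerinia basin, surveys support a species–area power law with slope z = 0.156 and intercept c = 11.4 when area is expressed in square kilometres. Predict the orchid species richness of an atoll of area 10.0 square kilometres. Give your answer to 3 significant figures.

16.3

S = 11.4 × 10^0.156
ln S = ln 11.4 + 0.156 × ln 10 = 2.4336 + 0.156 × 2.3026 = 2.7928
S = e^2.7928 ≈ 16.33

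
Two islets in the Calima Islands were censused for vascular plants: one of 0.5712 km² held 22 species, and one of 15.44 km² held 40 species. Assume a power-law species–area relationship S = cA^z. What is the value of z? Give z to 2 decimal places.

Taking logs: ln S = ln c + z ln A, so z = (ln S₂ − ln S₁)/(ln A₂ − ln A₁).
z = ln(40/22) / ln(15.44/0.5712) = ln(1.818) / ln(27.03) = 0.5978 / 3.2970 = 0.1813

0.18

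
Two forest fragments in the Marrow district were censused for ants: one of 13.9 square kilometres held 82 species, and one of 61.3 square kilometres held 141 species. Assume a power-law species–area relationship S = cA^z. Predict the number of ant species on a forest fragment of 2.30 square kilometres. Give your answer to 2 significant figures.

z = ln(141/82) / ln(61.3/13.9) = 0.5420 / 1.4839 = 0.3653
c = 82 / 13.9^0.3653 = 82 / 2.615 = 31.35
S₃ = 31.35 × 2.3^0.3653 = 31.35 × 1.356 ≈ 42.5

43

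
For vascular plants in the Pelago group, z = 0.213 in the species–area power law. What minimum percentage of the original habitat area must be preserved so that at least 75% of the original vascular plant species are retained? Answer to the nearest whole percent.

Need (A_new/A_old)^0.213 = 0.75, so A_new/A_old = 0.75^(1/0.213) = 0.75^4.695
ln(A_new/A_old) = ln 0.75 / 0.213 = -0.2877 / 0.213 = -1.3506
A_new/A_old = e^-1.3506 ≈ 0.2591

26%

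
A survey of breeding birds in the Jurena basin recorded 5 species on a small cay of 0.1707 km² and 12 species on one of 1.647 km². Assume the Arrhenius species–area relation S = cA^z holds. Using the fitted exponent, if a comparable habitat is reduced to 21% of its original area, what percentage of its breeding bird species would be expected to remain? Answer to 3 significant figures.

z = ln(12/5) / ln(1.647/0.1707) = 0.8755 / 2.2668 = 0.3862
S_new/S_old = (A_new/A_old)^z = 0.21^0.3862 = exp(0.3862 × -1.5606) = 0.5473

54.7%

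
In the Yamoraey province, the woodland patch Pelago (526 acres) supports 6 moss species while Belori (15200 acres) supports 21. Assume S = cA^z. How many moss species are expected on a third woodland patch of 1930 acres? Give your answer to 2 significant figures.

z = ln(21/6) / ln(15200/526) = 1.2528 / 3.3637 = 0.3724
c = 6 / 526^0.3724 = 6 / 10.31 = 0.5818
S₃ = 0.5818 × 1930^0.3724 = 0.5818 × 16.74 ≈ 9.737

9.7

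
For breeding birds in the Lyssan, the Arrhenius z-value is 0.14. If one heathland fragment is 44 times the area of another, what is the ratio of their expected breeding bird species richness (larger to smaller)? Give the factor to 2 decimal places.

1.70

S₂/S₁ = (A₂/A₁)^z = 44^0.14
ln(S₂/S₁) = 0.14 × ln 44 = 0.14 × 3.7842 = 0.5298
S₂/S₁ = e^0.5298 ≈ 1.699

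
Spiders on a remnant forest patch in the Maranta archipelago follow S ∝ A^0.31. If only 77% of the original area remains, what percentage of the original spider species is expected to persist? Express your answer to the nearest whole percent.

92%

S_new/S_old = (A_new/A_old)^z = 0.77^0.31
= exp(0.31 × ln 0.77) = exp(0.31 × -0.2614) = exp(-0.0810) ≈ 0.9222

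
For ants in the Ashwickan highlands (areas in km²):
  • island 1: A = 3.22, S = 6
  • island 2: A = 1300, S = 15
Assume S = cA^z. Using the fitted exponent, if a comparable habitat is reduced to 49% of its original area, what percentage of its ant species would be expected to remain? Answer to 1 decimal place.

z = ln(15/6) / ln(1300/3.22) = 0.9163 / 6.0007 = 0.1527
S_new/S_old = (A_new/A_old)^z = 0.49^0.1527 = exp(0.1527 × -0.7133) = 0.8968

89.7%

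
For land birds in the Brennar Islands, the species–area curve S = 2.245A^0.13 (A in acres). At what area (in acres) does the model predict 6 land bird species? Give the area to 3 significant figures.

6 = 2.245 × A^0.13  ⇒  A^0.13 = 6/2.245 = 2.673
ln A = ln(2.673) / 0.13 = 0.9831 / 0.13 = 7.5620
A = e^7.5620 ≈ 1924 acres

1920 acres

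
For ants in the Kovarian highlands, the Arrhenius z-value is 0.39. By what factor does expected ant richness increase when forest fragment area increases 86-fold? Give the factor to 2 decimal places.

5.68

S₂/S₁ = (A₂/A₁)^z = 86^0.39
ln(S₂/S₁) = 0.39 × ln 86 = 0.39 × 4.4543 = 1.7372
S₂/S₁ = e^1.7372 ≈ 5.681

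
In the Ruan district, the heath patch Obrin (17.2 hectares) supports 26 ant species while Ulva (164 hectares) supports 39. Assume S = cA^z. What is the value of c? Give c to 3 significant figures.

z = ln(S₂/S₁) / ln(A₂/A₁) = ln(39/26) / ln(164/17.2) = 0.4055 / 2.2550 = 0.1798
c = S₁ / A₁^z = 26 / 17.2^0.1798 = 26 / 1.668 = 15.59

15.6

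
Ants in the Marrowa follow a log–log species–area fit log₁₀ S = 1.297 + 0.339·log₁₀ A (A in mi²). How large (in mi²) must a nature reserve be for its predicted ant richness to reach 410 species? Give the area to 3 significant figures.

7610 mi²

410 = 19.82 × A^0.339  ⇒  A^0.339 = 410/19.82 = 20.69
ln A = ln(20.69) / 0.339 = 3.0297 / 0.339 = 8.9372
A = e^8.9372 ≈ 7610 mi²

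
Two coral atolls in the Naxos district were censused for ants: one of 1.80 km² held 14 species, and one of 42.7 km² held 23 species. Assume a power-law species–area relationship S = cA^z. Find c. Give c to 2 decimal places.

12.77

z = ln(S₂/S₁) / ln(A₂/A₁) = ln(23/14) / ln(42.7/1.8) = 0.4964 / 3.1664 = 0.1568
c = S₁ / A₁^z = 14 / 1.8^0.1568 = 14 / 1.097 = 12.77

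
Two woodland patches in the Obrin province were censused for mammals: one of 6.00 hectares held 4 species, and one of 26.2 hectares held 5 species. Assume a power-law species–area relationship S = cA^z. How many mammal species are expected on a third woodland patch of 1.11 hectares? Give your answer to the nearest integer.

3

z = ln(5/4) / ln(26.2/6) = 0.2231 / 1.4740 = 0.1514
c = 4 / 6^0.1514 = 4 / 1.312 = 3.05
S₃ = 3.05 × 1.11^0.1514 = 3.05 × 1.016 ≈ 3.098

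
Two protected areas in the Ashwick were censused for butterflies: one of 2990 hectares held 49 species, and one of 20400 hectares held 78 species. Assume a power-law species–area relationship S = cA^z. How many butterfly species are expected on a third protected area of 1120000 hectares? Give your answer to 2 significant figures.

210

z = ln(78/49) / ln(20400/2990) = 0.4649 / 1.9203 = 0.2421
c = 49 / 2990^0.2421 = 49 / 6.941 = 7.059
S₃ = 7.059 × 1120000^0.2421 = 7.059 × 29.14 ≈ 205.7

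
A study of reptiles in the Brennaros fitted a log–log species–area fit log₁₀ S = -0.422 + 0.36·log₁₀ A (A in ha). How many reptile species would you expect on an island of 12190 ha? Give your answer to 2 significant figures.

11

S = 0.3784 × 12190^0.36
ln S = ln 0.3784 + 0.36 × ln 12190 = -0.9717 + 0.36 × 9.4084 = 2.4153
S = e^2.4153 ≈ 11.19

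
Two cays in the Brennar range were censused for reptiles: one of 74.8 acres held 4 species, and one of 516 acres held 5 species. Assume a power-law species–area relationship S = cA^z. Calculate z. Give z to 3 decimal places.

Taking logs: ln S = ln c + z ln A, so z = (ln S₂ − ln S₁)/(ln A₂ − ln A₁).
z = ln(5/4) / ln(516/74.8) = ln(1.25) / ln(6.898) = 0.2231 / 1.9313 = 0.1155

0.116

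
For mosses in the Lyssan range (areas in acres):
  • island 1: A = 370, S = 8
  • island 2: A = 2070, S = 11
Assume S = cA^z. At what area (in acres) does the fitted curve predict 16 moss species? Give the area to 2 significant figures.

16000 acres

z = ln(11/8) / ln(2070/370) = 0.3185 / 1.7218 = 0.1850
c = 8 / 370^0.1850 = 8 / 2.985 = 2.68
A = (16/2.68)^(1/0.1850) ⇒ ln A = ln(5.971)/0.1850 = 9.6612
A = e^9.6612 ≈ 15696 acres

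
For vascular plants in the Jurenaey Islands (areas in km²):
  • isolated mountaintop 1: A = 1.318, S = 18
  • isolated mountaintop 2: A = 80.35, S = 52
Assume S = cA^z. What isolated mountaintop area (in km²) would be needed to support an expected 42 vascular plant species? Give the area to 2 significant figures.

35 km²

z = ln(52/18) / ln(80.35/1.318) = 1.0609 / 4.1103 = 0.2581
c = 18 / 1.318^0.2581 = 18 / 1.074 = 16.76
A = (42/16.76)^(1/0.2581) ⇒ ln A = ln(2.506)/0.2581 = 3.5589
A = e^3.5589 ≈ 35.13 km²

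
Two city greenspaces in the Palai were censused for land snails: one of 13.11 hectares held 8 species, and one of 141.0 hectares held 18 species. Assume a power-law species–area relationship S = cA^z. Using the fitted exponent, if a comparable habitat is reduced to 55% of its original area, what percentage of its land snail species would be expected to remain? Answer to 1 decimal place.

81.5%

z = ln(18/8) / ln(141/13.11) = 0.8109 / 2.3754 = 0.3414
S_new/S_old = (A_new/A_old)^z = 0.55^0.3414 = exp(0.3414 × -0.5978) = 0.8154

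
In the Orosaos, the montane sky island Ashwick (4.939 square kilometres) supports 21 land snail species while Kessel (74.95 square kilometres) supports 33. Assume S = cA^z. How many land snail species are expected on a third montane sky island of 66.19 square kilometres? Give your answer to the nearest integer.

32

z = ln(33/21) / ln(74.95/4.939) = 0.4520 / 2.7197 = 0.1662
c = 21 / 4.939^0.1662 = 21 / 1.304 = 16.1
S₃ = 16.1 × 66.19^0.1662 = 16.1 × 2.007 ≈ 32.33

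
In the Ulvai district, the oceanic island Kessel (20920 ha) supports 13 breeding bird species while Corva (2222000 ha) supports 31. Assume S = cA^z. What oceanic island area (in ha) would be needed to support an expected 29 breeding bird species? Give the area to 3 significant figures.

z = ln(31/13) / ln(2222000/20920) = 0.8690 / 4.6655 = 0.1863
c = 13 / 20920^0.1863 = 13 / 6.38 = 2.038
A = (29/2.038)^(1/0.1863) ⇒ ln A = ln(14.23)/0.1863 = 14.2559
A = e^14.2559 ≈ 1553286 ha

1550000 ha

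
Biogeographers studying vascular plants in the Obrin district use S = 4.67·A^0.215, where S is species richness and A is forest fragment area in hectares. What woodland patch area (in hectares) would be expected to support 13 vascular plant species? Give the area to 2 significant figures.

120 hectares

13 = 4.67 × A^0.215  ⇒  A^0.215 = 13/4.67 = 2.784
ln A = ln(2.784) / 0.215 = 1.0238 / 0.215 = 4.7618
A = e^4.7618 ≈ 117 hectares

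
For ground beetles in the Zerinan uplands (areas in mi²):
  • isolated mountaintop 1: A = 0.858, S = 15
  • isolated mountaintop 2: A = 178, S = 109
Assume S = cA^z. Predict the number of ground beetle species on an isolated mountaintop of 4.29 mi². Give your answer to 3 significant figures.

z = ln(109/15) / ln(178/0.858) = 1.9833 / 5.3349 = 0.3718
c = 15 / 0.858^0.3718 = 15 / 0.9447 = 15.88
S₃ = 15.88 × 4.29^0.3718 = 15.88 × 1.718 ≈ 27.29

27.3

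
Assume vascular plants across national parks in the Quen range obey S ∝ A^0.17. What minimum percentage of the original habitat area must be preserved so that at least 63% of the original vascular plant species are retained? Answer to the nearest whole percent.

Need (A_new/A_old)^0.17 = 0.63, so A_new/A_old = 0.63^(1/0.17) = 0.63^5.882
ln(A_new/A_old) = ln 0.63 / 0.17 = -0.4620 / 0.17 = -2.7179
A_new/A_old = e^-2.7179 ≈ 0.06602

7%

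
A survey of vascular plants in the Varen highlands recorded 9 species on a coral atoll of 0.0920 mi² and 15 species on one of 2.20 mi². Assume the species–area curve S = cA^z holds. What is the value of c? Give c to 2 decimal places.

13.21

z = ln(S₂/S₁) / ln(A₂/A₁) = ln(15/9) / ln(2.2/0.092) = 0.5108 / 3.1744 = 0.1609
c = S₁ / A₁^z = 9 / 0.092^0.1609 = 9 / 0.6812 = 13.21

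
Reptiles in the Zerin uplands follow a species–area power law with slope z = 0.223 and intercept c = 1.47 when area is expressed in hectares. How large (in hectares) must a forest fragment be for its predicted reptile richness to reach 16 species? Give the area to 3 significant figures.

44600 hectares

16 = 1.47 × A^0.223  ⇒  A^0.223 = 16/1.47 = 10.88
ln A = ln(10.88) / 0.223 = 2.3873 / 0.223 = 10.7055
A = e^10.7055 ≈ 44600 hectares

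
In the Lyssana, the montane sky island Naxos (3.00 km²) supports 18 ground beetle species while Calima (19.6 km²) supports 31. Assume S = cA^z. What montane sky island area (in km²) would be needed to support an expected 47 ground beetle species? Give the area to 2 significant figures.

z = ln(31/18) / ln(19.6/3) = 0.5436 / 1.8769 = 0.2896
c = 18 / 3^0.2896 = 18 / 1.375 = 13.09
A = (47/13.09)^(1/0.2896) ⇒ ln A = ln(3.589)/0.2896 = 4.4124
A = e^4.4124 ≈ 82.47 km²

82 km²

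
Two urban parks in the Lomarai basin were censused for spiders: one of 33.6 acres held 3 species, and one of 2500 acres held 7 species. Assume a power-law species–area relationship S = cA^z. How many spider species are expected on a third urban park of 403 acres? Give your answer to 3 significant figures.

z = ln(7/3) / ln(2500/33.6) = 0.8473 / 4.3095 = 0.1966
c = 3 / 33.6^0.1966 = 3 / 1.996 = 1.503
S₃ = 1.503 × 403^0.1966 = 1.503 × 3.253 ≈ 4.889

4.89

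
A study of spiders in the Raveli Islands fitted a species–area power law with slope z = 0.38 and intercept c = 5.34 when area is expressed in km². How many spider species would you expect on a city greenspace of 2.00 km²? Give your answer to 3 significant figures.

S = 5.34 × 2^0.38
ln S = ln 5.34 + 0.38 × ln 2 = 1.6752 + 0.38 × 0.6931 = 1.9386
S = e^1.9386 ≈ 6.949

6.95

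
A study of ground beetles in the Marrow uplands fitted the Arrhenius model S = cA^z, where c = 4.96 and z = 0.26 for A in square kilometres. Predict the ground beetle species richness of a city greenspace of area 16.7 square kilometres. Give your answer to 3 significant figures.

10.3

S = 4.96 × 16.7^0.26 = 4.96 × 2.079 ≈ 10.31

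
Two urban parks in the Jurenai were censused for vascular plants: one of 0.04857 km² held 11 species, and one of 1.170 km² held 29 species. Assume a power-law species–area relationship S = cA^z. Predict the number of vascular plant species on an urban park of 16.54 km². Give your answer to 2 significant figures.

z = ln(29/11) / ln(1.17/0.04857) = 0.9694 / 3.1818 = 0.3047
c = 11 / 0.04857^0.3047 = 11 / 0.3979 = 27.65
S₃ = 27.65 × 16.54^0.3047 = 27.65 × 2.351 ≈ 65

65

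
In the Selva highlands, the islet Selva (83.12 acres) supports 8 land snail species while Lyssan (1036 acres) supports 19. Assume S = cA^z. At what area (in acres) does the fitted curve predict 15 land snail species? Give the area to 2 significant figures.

520 acres

z = ln(19/8) / ln(1036/83.12) = 0.8650 / 2.5228 = 0.3429
c = 8 / 83.12^0.3429 = 8 / 4.552 = 1.757
A = (15/1.757)^(1/0.3429) ⇒ ln A = ln(8.535)/0.3429 = 6.2537
A = e^6.2537 ≈ 519.9 acres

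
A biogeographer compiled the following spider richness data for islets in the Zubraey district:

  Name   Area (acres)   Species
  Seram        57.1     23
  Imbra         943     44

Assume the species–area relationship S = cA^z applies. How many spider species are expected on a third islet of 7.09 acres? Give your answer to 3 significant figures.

14.2

z = ln(44/23) / ln(943/57.1) = 0.6487 / 2.8043 = 0.2313
c = 23 / 57.1^0.2313 = 23 / 2.549 = 9.023
S₃ = 9.023 × 7.09^0.2313 = 9.023 × 1.573 ≈ 14.2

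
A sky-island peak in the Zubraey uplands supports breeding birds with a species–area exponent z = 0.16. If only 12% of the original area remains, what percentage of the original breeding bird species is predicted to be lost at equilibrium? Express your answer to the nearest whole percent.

S_new/S_old = (A_new/A_old)^z = 0.12^0.16
= exp(0.16 × ln 0.12) = exp(0.16 × -2.1203) = exp(-0.3392) ≈ 0.7123
Fraction lost = 1 − 0.7123 = 0.2877

29%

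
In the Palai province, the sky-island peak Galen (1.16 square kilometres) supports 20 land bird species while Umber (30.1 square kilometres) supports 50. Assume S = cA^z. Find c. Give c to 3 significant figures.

19.2

z = ln(S₂/S₁) / ln(A₂/A₁) = ln(50/20) / ln(30.1/1.16) = 0.9163 / 3.2561 = 0.2814
c = S₁ / A₁^z = 20 / 1.16^0.2814 = 20 / 1.043 = 19.18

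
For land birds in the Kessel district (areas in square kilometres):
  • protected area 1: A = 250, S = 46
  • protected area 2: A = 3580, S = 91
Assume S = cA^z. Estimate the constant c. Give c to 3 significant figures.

11.2

z = ln(S₂/S₁) / ln(A₂/A₁) = ln(91/46) / ln(3580/250) = 0.6822 / 2.6617 = 0.2563
c = S₁ / A₁^z = 46 / 250^0.2563 = 46 / 4.117 = 11.17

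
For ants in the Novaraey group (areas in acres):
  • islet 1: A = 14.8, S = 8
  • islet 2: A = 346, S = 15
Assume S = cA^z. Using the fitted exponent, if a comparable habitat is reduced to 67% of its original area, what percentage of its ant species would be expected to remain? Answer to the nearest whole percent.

92%

z = ln(15/8) / ln(346/14.8) = 0.6286 / 3.1518 = 0.1994
S_new/S_old = (A_new/A_old)^z = 0.67^0.1994 = exp(0.1994 × -0.4005) = 0.9232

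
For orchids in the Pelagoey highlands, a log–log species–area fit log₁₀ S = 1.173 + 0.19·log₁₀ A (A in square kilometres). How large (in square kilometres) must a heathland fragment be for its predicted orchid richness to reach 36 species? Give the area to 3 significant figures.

36 = 14.89 × A^0.19  ⇒  A^0.19 = 36/14.89 = 2.417
ln A = ln(2.417) / 0.19 = 0.8826 / 0.19 = 4.6452
A = e^4.6452 ≈ 104.1 square kilometres

104 square kilometres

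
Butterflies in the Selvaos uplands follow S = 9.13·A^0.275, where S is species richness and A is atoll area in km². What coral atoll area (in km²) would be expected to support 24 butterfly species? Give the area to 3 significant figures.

24 = 9.13 × A^0.275  ⇒  A^0.275 = 24/9.13 = 2.629
ln A = ln(2.629) / 0.275 = 0.9665 / 0.275 = 3.5145
A = e^3.5145 ≈ 33.6 km²

33.6 km²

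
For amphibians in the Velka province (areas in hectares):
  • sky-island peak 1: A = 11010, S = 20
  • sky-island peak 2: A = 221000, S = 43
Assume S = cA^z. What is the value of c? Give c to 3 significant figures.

z = ln(S₂/S₁) / ln(A₂/A₁) = ln(43/20) / ln(221000/11010) = 0.7655 / 2.9994 = 0.2552
c = S₁ / A₁^z = 20 / 11010^0.2552 = 20 / 10.75 = 1.86

1.86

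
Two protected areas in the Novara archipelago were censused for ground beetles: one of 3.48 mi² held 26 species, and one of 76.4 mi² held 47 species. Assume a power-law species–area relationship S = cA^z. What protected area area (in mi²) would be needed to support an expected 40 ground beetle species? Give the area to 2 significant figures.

z = ln(47/26) / ln(76.4/3.48) = 0.5921 / 3.0890 = 0.1917
c = 26 / 3.48^0.1917 = 26 / 1.27 = 20.47
A = (40/20.47)^(1/0.1917) ⇒ ln A = ln(1.954)/0.1917 = 3.4946
A = e^3.4946 ≈ 32.94 mi²

33 mi²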